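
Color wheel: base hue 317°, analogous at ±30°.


Base hue: 317°
Left analog: (317 - 30) mod 360 = 287°
Right analog: (317 + 30) mod 360 = 347°
Analogous hues = 287° and 347°


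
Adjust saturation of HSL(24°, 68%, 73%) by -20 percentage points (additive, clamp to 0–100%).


Original S = 68%
Adjustment = -20 percentage points
New S = 68 + (-20) = 48
Clamp to [0, 100] → 48
= HSL(24°, 48%, 73%)


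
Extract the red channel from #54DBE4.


Color: #54DBE4
R = 54 = 84
G = DB = 219
B = E4 = 228
Red = 84


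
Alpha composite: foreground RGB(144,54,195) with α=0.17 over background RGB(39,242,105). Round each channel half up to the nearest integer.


C = α×F + (1-α)×B, with 1-α = 0.83
R: 0.17×144 + 0.83×39 = 24.48 + 32.37 = 56.85 → 57
G: 0.17×54 + 0.83×242 = 9.18 + 200.86 = 210.04 → 210
B: 0.17×195 + 0.83×105 = 33.15 + 87.15 = 120.30 → 120
= RGB(57, 210, 120)


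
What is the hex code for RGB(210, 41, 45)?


R = 210 → D2 (hex)
G = 41 → 29 (hex)
B = 45 → 2D (hex)
Hex = #D2292D


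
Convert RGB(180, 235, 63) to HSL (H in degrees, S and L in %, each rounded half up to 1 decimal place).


Normalize: R'=180/255≈0.7059, G'=235/255≈0.9216, B'=63/255≈0.2471
Max=235/255, Min=63/255, Δ=Max-Min=172/255
L = (Max+Min)/2 = (235+63)/510 = 298/510 = 0.58431… → L = 58.4%
L > 0.5 → S = Δ/(2-Max-Min) = 172/(510-235-63) = 172/212 = 0.81132… → S = 81.1%
(the 1/255 factors cancel in S and H, so raw channel differences can be used)
Max is G' → H = 60 × ((B-R)/Δ + 2) = 60 × ((63-180)/172 + 2)
  -117/172 + 2 = -0.6802… + 2 = 1.3197…
  H = 60 × 1.3197… = 79.186…° → H = 79.2°
= HSL(79.2°, 81.1%, 58.4%)


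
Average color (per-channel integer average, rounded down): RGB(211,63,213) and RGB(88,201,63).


Midpoint: each channel = ⌊(C₁+C₂)/2⌋
R: ⌊(211+88)/2⌋ = 149
G: ⌊(63+201)/2⌋ = 132
B: ⌊(213+63)/2⌋ = 138
= RGB(149, 132, 138)


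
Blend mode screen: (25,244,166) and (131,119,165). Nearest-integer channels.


Screen: C = 255 - (255-A)×(255-B)/255, rounded to nearest integer
R: 255 - (255-25)×(255-131)/255 = 255 - 28520/255 ≈ 255 - 111.843 = 143.157 → 143
G: 255 - (255-244)×(255-119)/255 = 255 - 1496/255 ≈ 255 - 5.867 = 249.133 → 249
B: 255 - (255-166)×(255-165)/255 = 255 - 8010/255 ≈ 255 - 31.412 = 223.588 → 224
= RGB(143, 249, 224)


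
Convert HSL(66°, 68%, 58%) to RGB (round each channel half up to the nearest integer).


H=66°, S=0.68, L=0.58
C = (1-|2L-1|)×S = (1-|0.16|)×0.68 = 0.5712
H' = H/60 = 66/60 ≈ 1.1000; X = C×(1-|H' mod 2 - 1|) = 0.51408
m = L - C/2 = 0.58 - 0.2856 = 0.2944
Sector ⌊H'⌋ = 1 → (R',G',B') = (0.51408, 0.5712, 0.0)
RGB = ((R'+m)×255, (G'+m)×255, (B'+m)×255) = (206.1624, 220.728, 75.072)
Round half up → RGB(206, 221, 75)


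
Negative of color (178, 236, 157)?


Invert: (255-R, 255-G, 255-B)
R: 255-178 = 77
G: 255-236 = 19
B: 255-157 = 98
= RGB(77, 19, 98)


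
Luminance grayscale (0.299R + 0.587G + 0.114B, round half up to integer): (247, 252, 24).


Gray = 0.299×R + 0.587×G + 0.114×B
Gray = 0.299×247 + 0.587×252 + 0.114×24
Gray = 73.853 + 147.924 + 2.736
Gray = 224.513 → round half up → 225
Gray = 225


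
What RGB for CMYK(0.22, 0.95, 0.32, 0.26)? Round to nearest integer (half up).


R = 255 × (1-C) × (1-K) = 255 × 0.78 × 0.74 = 147.186 → 147
G = 255 × (1-M) × (1-K) = 255 × 0.05 × 0.74 = 9.435 → 9
B = 255 × (1-Y) × (1-K) = 255 × 0.68 × 0.74 = 128.316 → 128
= RGB(147, 9, 128)


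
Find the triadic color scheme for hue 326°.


Triadic: equally spaced at 120° intervals
H1 = 326°
H2 = (326 + 120) mod 360 = 86°
H3 = (326 + 240) mod 360 = 206°
Triadic = 326°, 86°, 206°


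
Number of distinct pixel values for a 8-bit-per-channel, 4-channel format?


Total bits = 8 bits/channel × 4 channels = 32 bits
Distinct pixel values = 2^32
= 4,294,967,296 pixel values


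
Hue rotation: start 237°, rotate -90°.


New hue = (H + rotation) mod 360
New hue = (237 -90) mod 360
= 147 mod 360
= 147°


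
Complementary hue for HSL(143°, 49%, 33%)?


Complement = opposite side of color wheel = hue + 180°
H' = (143 + 180) mod 360 = 323°
S and L unchanged.
= HSL(323°, 49%, 33%)


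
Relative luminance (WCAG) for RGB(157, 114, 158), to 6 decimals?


Linearize each channel (sRGB transfer function): c = v/255; c_lin = c/12.92 if c ≤ 0.04045, else ((c+0.055)/1.055)^2.4
  R: 157/255 ≈ 0.615686 > 0.04045 → ((0.615686+0.055)/1.055)^2.4 ≈ 0.337164
  G: 114/255 ≈ 0.447059 > 0.04045 → ((0.447059+0.055)/1.055)^2.4 ≈ 0.168269
  B: 158/255 ≈ 0.619608 > 0.04045 → ((0.619608+0.055)/1.055)^2.4 ≈ 0.341914
R_lin = 0.337164, G_lin = 0.168269, B_lin = 0.341914
L = 0.2126×R + 0.7152×G + 0.0722×B
L = 0.2126×0.337164 + 0.7152×0.168269 + 0.0722×0.341914
L ≈ 0.216713


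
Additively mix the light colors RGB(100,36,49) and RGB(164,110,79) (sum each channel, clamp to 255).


Additive: each channel = min(255, C₁+C₂)
R: 100+164 = 264 → 255
G: 36+110 = 146 → 146
B: 49+79 = 128 → 128
= RGB(255, 146, 128)


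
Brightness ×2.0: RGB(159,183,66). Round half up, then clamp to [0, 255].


Multiply each channel by 2.0, round half up, clamp to [0, 255]
R: 159×2.0 = 318 → clamp → 255
G: 183×2.0 = 366 → clamp → 255
B: 66×2.0 = 132
= RGB(255, 255, 132)


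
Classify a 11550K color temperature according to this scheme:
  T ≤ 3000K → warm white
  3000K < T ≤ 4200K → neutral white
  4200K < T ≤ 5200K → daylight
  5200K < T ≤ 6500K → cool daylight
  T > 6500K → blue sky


Temperature: 11550K
11550K > 6500K → blue sky
Classification: blue sky


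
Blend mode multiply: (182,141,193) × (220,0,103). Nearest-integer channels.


Multiply: C = A×B/255, rounded to nearest integer
R: 182×220/255 = 40040/255 ≈ 157.020 → 157
G: 141×0/255 = 0/255 ≈ 0.000 → 0
B: 193×103/255 = 19879/255 ≈ 77.957 → 78
= RGB(157, 0, 78)


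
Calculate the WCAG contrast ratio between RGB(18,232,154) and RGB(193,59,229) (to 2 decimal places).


Linearize each sRGB channel c=v/255: c/12.92 if c ≤ 0.04045 else ((c+0.055)/1.055)^2.4
L = 0.2126×R_lin + 0.7152×G_lin + 0.0722×B_lin
Color 1 (18,232,154):
  R=18: 18/255≈0.0706 > 0.04045 → ((0.0706+0.055)/1.055)^2.4 ≈ 0.00605
  G=232: 232/255≈0.9098 > 0.04045 → ((0.9098+0.055)/1.055)^2.4 ≈ 0.80695
  B=154: 154/255≈0.6039 > 0.04045 → ((0.6039+0.055)/1.055)^2.4 ≈ 0.32314
  L1 = 0.2126×0.00605 + 0.7152×0.80695 + 0.0722×0.32314 ≈ 0.60175
Color 2 (193,59,229):
  R=193: 193/255≈0.7569 > 0.04045 → ((0.7569+0.055)/1.055)^2.4 ≈ 0.53328
  G=59: 59/255≈0.2314 > 0.04045 → ((0.2314+0.055)/1.055)^2.4 ≈ 0.04374
  B=229: 229/255≈0.8980 > 0.04045 → ((0.8980+0.055)/1.055)^2.4 ≈ 0.78354
  L2 = 0.2126×0.53328 + 0.7152×0.04374 + 0.0722×0.78354 ≈ 0.20123
Lighter = 0.60175, Darker = 0.20123
Ratio = (L_lighter + 0.05) / (L_darker + 0.05)
Ratio = (0.60175 + 0.05) / (0.20123 + 0.05) = 0.65175 / 0.25123 ≈ 2.5943
Ratio ≈ 2.59:1


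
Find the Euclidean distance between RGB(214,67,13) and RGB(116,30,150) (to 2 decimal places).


d = √[(R₁-R₂)² + (G₁-G₂)² + (B₁-B₂)²]
d = √[(214-116)² + (67-30)² + (13-150)²]
d = √[9604 + 1369 + 18769]
d = √29742
d ≈ 172.46


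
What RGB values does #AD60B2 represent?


AD → 173 (R)
60 → 96 (G)
B2 → 178 (B)
= RGB(173, 96, 178)


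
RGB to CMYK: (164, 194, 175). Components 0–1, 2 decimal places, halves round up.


R'=164/255≈0.6431, G'=194/255≈0.7608, B'=175/255≈0.6863
K = 1 - max(R',G',B') = 1 - 194/255 = 61/255 = 0.23921… → 0.24
(1-R'-K)/(1-K) simplifies to (max-R)/max with max = 194:
C = (194-164)/194 = 30/194 = 0.15463… → 0.15
M = (194-194)/194 = 0/194 = 0 → 0.00
Y = (194-175)/194 = 19/194 = 0.09793… → 0.10
= CMYK(0.15, 0.00, 0.10, 0.24)


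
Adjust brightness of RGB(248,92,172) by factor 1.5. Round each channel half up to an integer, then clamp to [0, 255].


Multiply each channel by 1.5, round half up, clamp to [0, 255]
R: 248×1.5 = 372 → clamp → 255
G: 92×1.5 = 138
B: 172×1.5 = 258 → clamp → 255
= RGB(255, 138, 255)


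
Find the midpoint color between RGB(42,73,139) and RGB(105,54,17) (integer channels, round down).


Midpoint: each channel = ⌊(C₁+C₂)/2⌋
R: ⌊(42+105)/2⌋ = 73
G: ⌊(73+54)/2⌋ = 63
B: ⌊(139+17)/2⌋ = 78
= RGB(73, 63, 78)


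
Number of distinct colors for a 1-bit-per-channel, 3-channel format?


Total bits = 1 bits/channel × 3 channels = 3 bits
Distinct colors = 2^3
= 8 colors


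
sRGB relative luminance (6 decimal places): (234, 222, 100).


Linearize each channel (sRGB transfer function): c = v/255; c_lin = c/12.92 if c ≤ 0.04045, else ((c+0.055)/1.055)^2.4
  R: 234/255 ≈ 0.917647 > 0.04045 → ((0.917647+0.055)/1.055)^2.4 ≈ 0.822786
  G: 222/255 ≈ 0.870588 > 0.04045 → ((0.870588+0.055)/1.055)^2.4 ≈ 0.730461
  B: 100/255 ≈ 0.392157 > 0.04045 → ((0.392157+0.055)/1.055)^2.4 ≈ 0.127438
R_lin = 0.822786, G_lin = 0.730461, B_lin = 0.127438
L = 0.2126×R + 0.7152×G + 0.0722×B
L = 0.2126×0.822786 + 0.7152×0.730461 + 0.0722×0.127438
L ≈ 0.706551


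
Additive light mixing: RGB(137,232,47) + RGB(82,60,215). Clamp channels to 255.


Additive: each channel = min(255, C₁+C₂)
R: 137+82 = 219 → 219
G: 232+60 = 292 → 255
B: 47+215 = 262 → 255
= RGB(219, 255, 255)


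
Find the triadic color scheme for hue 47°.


Triadic: equally spaced at 120° intervals
H1 = 47°
H2 = (47 + 120) mod 360 = 167°
H3 = (47 + 240) mod 360 = 287°
Triadic = 47°, 167°, 287°


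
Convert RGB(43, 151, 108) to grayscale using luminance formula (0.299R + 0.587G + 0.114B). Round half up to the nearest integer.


Gray = 0.299×R + 0.587×G + 0.114×B
Gray = 0.299×43 + 0.587×151 + 0.114×108
Gray = 12.857 + 88.637 + 12.312
Gray = 113.806 → round half up → 114
Gray = 114


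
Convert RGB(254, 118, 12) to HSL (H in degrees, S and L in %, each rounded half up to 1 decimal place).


Normalize: R'=254/255≈0.9961, G'=118/255≈0.4627, B'=12/255≈0.0471
Max=254/255, Min=12/255, Δ=Max-Min=242/255
L = (Max+Min)/2 = (254+12)/510 = 266/510 = 0.52156… → L = 52.2%
L > 0.5 → S = Δ/(2-Max-Min) = 242/(510-254-12) = 242/244 = 0.99180… → S = 99.2%
(the 1/255 factors cancel in S and H, so raw channel differences can be used)
Max is R' → H = 60 × (((G-B)/Δ) mod 6) = 60 × (((118-12)/242) mod 6)
  106/242 = 0.4380…
  H = 60 × 0.4380… = 26.280…° → H = 26.3°
= HSL(26.3°, 99.2%, 52.2%)


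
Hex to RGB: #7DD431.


7D → 125 (R)
D4 → 212 (G)
31 → 49 (B)
= RGB(125, 212, 49)


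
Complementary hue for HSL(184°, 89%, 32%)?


Complement = opposite side of color wheel = hue + 180°
H' = (184 + 180) mod 360 = 4°
S and L unchanged.
= HSL(4°, 89%, 32%)


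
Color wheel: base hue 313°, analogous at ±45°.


Base hue: 313°
Left analog: (313 - 45) mod 360 = 268°
Right analog: (313 + 45) mod 360 = 358°
Analogous hues = 268° and 358°


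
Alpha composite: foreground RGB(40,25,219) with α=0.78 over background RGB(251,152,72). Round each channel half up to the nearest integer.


C = α×F + (1-α)×B, with 1-α = 0.22
R: 0.78×40 + 0.22×251 = 31.20 + 55.22 = 86.42 → 86
G: 0.78×25 + 0.22×152 = 19.50 + 33.44 = 52.94 → 53
B: 0.78×219 + 0.22×72 = 170.82 + 15.84 = 186.66 → 187
= RGB(86, 53, 187)


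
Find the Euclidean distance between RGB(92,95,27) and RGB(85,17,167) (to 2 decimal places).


d = √[(R₁-R₂)² + (G₁-G₂)² + (B₁-B₂)²]
d = √[(92-85)² + (95-17)² + (27-167)²]
d = √[49 + 6084 + 19600]
d = √25733
d ≈ 160.42


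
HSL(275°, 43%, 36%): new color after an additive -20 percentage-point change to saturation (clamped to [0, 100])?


Original S = 43%
Adjustment = -20 percentage points
New S = 43 + (-20) = 23
Clamp to [0, 100] → 23
= HSL(275°, 23%, 36%)


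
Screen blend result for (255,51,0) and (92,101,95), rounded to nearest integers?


Screen: C = 255 - (255-A)×(255-B)/255, rounded to nearest integer
R: 255 - (255-255)×(255-92)/255 = 255 - 0/255 ≈ 255 - 0.000 = 255.000 → 255
G: 255 - (255-51)×(255-101)/255 = 255 - 31416/255 ≈ 255 - 123.200 = 131.800 → 132
B: 255 - (255-0)×(255-95)/255 = 255 - 40800/255 ≈ 255 - 160.000 = 95.000 → 95
= RGB(255, 132, 95)


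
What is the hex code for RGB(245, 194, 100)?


R = 245 → F5 (hex)
G = 194 → C2 (hex)
B = 100 → 64 (hex)
Hex = #F5C264


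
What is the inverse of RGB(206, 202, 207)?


Invert: (255-R, 255-G, 255-B)
R: 255-206 = 49
G: 255-202 = 53
B: 255-207 = 48
= RGB(49, 53, 48)


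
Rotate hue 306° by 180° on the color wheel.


New hue = (H + rotation) mod 360
New hue = (306 + 180) mod 360
= 486 mod 360
= 126°


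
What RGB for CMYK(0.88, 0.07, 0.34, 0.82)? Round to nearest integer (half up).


R = 255 × (1-C) × (1-K) = 255 × 0.12 × 0.18 = 5.508 → 6
G = 255 × (1-M) × (1-K) = 255 × 0.93 × 0.18 = 42.687 → 43
B = 255 × (1-Y) × (1-K) = 255 × 0.66 × 0.18 = 30.294 → 30
= RGB(6, 43, 30)


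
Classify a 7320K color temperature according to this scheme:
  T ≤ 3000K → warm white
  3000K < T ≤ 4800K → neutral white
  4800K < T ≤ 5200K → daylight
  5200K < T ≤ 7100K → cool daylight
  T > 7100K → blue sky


Temperature: 7320K
7320K > 7100K → blue sky
Classification: blue sky


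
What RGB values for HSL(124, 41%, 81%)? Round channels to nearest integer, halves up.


H=124°, S=0.41, L=0.81
C = (1-|2L-1|)×S = (1-|0.62|)×0.41 = 0.1558
H' = H/60 = 124/60 ≈ 2.0667; X = C×(1-|H' mod 2 - 1|) ≈ 0.0104
m = L - C/2 = 0.81 - 0.0779 = 0.7321
Sector ⌊H'⌋ = 2 → (R',G',B') = (0.0, 0.1558, ≈0.0104)
RGB = ((R'+m)×255, (G'+m)×255, (B'+m)×255) = (186.6855, 226.4145, 189.3341)
Round half up → RGB(187, 226, 189)


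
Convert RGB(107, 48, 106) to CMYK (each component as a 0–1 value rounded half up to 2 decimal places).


R'=107/255≈0.4196, G'=48/255≈0.1882, B'=106/255≈0.4157
K = 1 - max(R',G',B') = 1 - 107/255 = 148/255 = 0.58039… → 0.58
(1-R'-K)/(1-K) simplifies to (max-R)/max with max = 107:
C = (107-107)/107 = 0/107 = 0 → 0.00
M = (107-48)/107 = 59/107 = 0.55140… → 0.55
Y = (107-106)/107 = 1/107 = 0.00934… → 0.01
= CMYK(0.00, 0.55, 0.01, 0.58)


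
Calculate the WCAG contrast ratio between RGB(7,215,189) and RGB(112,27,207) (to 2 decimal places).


Linearize each sRGB channel c=v/255: c/12.92 if c ≤ 0.04045 else ((c+0.055)/1.055)^2.4
L = 0.2126×R_lin + 0.7152×G_lin + 0.0722×B_lin
Color 1 (7,215,189):
  R=7: 7/255≈0.0275 ≤ 0.04045 → 0.0275/12.92 ≈ 0.00212
  G=215: 215/255≈0.8431 > 0.04045 → ((0.8431+0.055)/1.055)^2.4 ≈ 0.67954
  B=189: 189/255≈0.7412 > 0.04045 → ((0.7412+0.055)/1.055)^2.4 ≈ 0.50888
  L1 = 0.2126×0.00212 + 0.7152×0.67954 + 0.0722×0.50888 ≈ 0.52320
Color 2 (112,27,207):
  R=112: 112/255≈0.4392 > 0.04045 → ((0.4392+0.055)/1.055)^2.4 ≈ 0.16203
  G=27: 27/255≈0.1059 > 0.04045 → ((0.1059+0.055)/1.055)^2.4 ≈ 0.01096
  B=207: 207/255≈0.8118 > 0.04045 → ((0.8118+0.055)/1.055)^2.4 ≈ 0.62396
  L2 = 0.2126×0.16203 + 0.7152×0.01096 + 0.0722×0.62396 ≈ 0.08734
Lighter = 0.52320, Darker = 0.08734
Ratio = (L_lighter + 0.05) / (L_darker + 0.05)
Ratio = (0.52320 + 0.05) / (0.08734 + 0.05) = 0.57320 / 0.13734 ≈ 4.1737
Ratio ≈ 4.17:1


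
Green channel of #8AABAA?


Color: #8AABAA
R = 8A = 138
G = AB = 171
B = AA = 170
Green = 171


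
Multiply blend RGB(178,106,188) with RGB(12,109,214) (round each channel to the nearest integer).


Multiply: C = A×B/255, rounded to nearest integer
R: 178×12/255 = 2136/255 ≈ 8.376 → 8
G: 106×109/255 = 11554/255 ≈ 45.310 → 45
B: 188×214/255 = 40232/255 ≈ 157.773 → 158
= RGB(8, 45, 158)


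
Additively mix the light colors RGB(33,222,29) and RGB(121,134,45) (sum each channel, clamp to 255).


Additive: each channel = min(255, C₁+C₂)
R: 33+121 = 154 → 154
G: 222+134 = 356 → 255
B: 29+45 = 74 → 74
= RGB(154, 255, 74)


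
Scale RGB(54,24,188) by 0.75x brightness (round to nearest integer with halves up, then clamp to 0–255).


Multiply each channel by 0.75, round half up, clamp to [0, 255]
R: 54×0.75 = 40.5 → round → 41
G: 24×0.75 = 18
B: 188×0.75 = 141
= RGB(41, 18, 141)


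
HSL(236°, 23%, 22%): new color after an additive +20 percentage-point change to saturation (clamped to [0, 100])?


Original S = 23%
Adjustment = +20 percentage points
New S = 23 + (20) = 43
Clamp to [0, 100] → 43
= HSL(236°, 43%, 22%)


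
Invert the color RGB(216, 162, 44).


Invert: (255-R, 255-G, 255-B)
R: 255-216 = 39
G: 255-162 = 93
B: 255-44 = 211
= RGB(39, 93, 211)


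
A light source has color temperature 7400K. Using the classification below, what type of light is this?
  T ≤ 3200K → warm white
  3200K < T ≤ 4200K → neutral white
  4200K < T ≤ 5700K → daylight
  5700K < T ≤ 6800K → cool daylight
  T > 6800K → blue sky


Temperature: 7400K
7400K > 6800K → blue sky
Classification: blue sky


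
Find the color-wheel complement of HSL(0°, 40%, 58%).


Complement = opposite side of color wheel = hue + 180°
H' = (0 + 180) mod 360 = 180°
S and L unchanged.
= HSL(180°, 40%, 58%)


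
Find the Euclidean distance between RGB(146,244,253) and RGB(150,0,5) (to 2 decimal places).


d = √[(R₁-R₂)² + (G₁-G₂)² + (B₁-B₂)²]
d = √[(146-150)² + (244-0)² + (253-5)²]
d = √[16 + 59536 + 61504]
d = √121056
d ≈ 347.93


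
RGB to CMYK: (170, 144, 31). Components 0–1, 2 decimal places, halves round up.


R'=170/255≈0.6667, G'=144/255≈0.5647, B'=31/255≈0.1216
K = 1 - max(R',G',B') = 1 - 170/255 = 85/255 = 0.33333… → 0.33
(1-R'-K)/(1-K) simplifies to (max-R)/max with max = 170:
C = (170-170)/170 = 0/170 = 0 → 0.00
M = (170-144)/170 = 26/170 = 0.15294… → 0.15
Y = (170-31)/170 = 139/170 = 0.81764… → 0.82
= CMYK(0.00, 0.15, 0.82, 0.33)


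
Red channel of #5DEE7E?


Color: #5DEE7E
R = 5D = 93
G = EE = 238
B = 7E = 126
Red = 93


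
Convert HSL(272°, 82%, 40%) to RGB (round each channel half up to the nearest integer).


H=272°, S=0.82, L=0.40
C = (1-|2L-1|)×S = (1-|-0.20|)×0.82 = 0.656
H' = H/60 = 272/60 ≈ 4.5333; X = C×(1-|H' mod 2 - 1|) ≈ 0.3499
m = L - C/2 = 0.40 - 0.328 = 0.072
Sector ⌊H'⌋ = 4 → (R',G',B') = (≈0.3499, 0.0, 0.656)
RGB = ((R'+m)×255, (G'+m)×255, (B'+m)×255) = (107.576, 18.36, 185.64)
Round half up → RGB(108, 18, 186)


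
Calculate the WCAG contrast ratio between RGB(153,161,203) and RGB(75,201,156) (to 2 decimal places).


Linearize each sRGB channel c=v/255: c/12.92 if c ≤ 0.04045 else ((c+0.055)/1.055)^2.4
L = 0.2126×R_lin + 0.7152×G_lin + 0.0722×B_lin
Color 1 (153,161,203):
  R=153: 153/255≈0.6000 > 0.04045 → ((0.6000+0.055)/1.055)^2.4 ≈ 0.31855
  G=161: 161/255≈0.6314 > 0.04045 → ((0.6314+0.055)/1.055)^2.4 ≈ 0.35640
  B=203: 203/255≈0.7961 > 0.04045 → ((0.7961+0.055)/1.055)^2.4 ≈ 0.59720
  L1 = 0.2126×0.31855 + 0.7152×0.35640 + 0.0722×0.59720 ≈ 0.36574
Color 2 (75,201,156):
  R=75: 75/255≈0.2941 > 0.04045 → ((0.2941+0.055)/1.055)^2.4 ≈ 0.07036
  G=201: 201/255≈0.7882 > 0.04045 → ((0.7882+0.055)/1.055)^2.4 ≈ 0.58408
  B=156: 156/255≈0.6118 > 0.04045 → ((0.6118+0.055)/1.055)^2.4 ≈ 0.33245
  L2 = 0.2126×0.07036 + 0.7152×0.58408 + 0.0722×0.33245 ≈ 0.45669
Lighter = 0.45669, Darker = 0.36574
Ratio = (L_lighter + 0.05) / (L_darker + 0.05)
Ratio = (0.45669 + 0.05) / (0.36574 + 0.05) = 0.50669 / 0.41574 ≈ 1.2188
Ratio ≈ 1.22:1


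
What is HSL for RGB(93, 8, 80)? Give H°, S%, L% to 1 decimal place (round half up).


Normalize: R'=93/255≈0.3647, G'=8/255≈0.0314, B'=80/255≈0.3137
Max=93/255, Min=8/255, Δ=Max-Min=85/255
L = (Max+Min)/2 = (93+8)/510 = 101/510 = 0.19803… → L = 19.8%
L ≤ 0.5 → S = Δ/(Max+Min) = 85/(93+8) = 85/101 = 0.84158… → S = 84.2%
(the 1/255 factors cancel in S and H, so raw channel differences can be used)
Max is R' → H = 60 × (((G-B)/Δ) mod 6) = 60 × (((8-80)/85) mod 6)
  (-72)/85 = -0.8470…; negative, so add 6 → 5.1529…
  H = 60 × 5.1529… = 309.176…° → H = 309.2°
= HSL(309.2°, 84.2%, 19.8%)


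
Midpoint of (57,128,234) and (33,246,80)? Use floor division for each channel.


Midpoint: each channel = ⌊(C₁+C₂)/2⌋
R: ⌊(57+33)/2⌋ = 45
G: ⌊(128+246)/2⌋ = 187
B: ⌊(234+80)/2⌋ = 157
= RGB(45, 187, 157)


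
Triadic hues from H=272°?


Triadic: equally spaced at 120° intervals
H1 = 272°
H2 = (272 + 120) mod 360 = 32°
H3 = (272 + 240) mod 360 = 152°
Triadic = 272°, 32°, 152°


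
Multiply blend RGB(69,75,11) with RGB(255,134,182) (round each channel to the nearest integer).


Multiply: C = A×B/255, rounded to nearest integer
R: 69×255/255 = 17595/255 ≈ 69.000 → 69
G: 75×134/255 = 10050/255 ≈ 39.412 → 39
B: 11×182/255 = 2002/255 ≈ 7.851 → 8
= RGB(69, 39, 8)


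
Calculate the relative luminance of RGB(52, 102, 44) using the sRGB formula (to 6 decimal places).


Linearize each channel (sRGB transfer function): c = v/255; c_lin = c/12.92 if c ≤ 0.04045, else ((c+0.055)/1.055)^2.4
  R: 52/255 ≈ 0.203922 > 0.04045 → ((0.203922+0.055)/1.055)^2.4 ≈ 0.034340
  G: 102/255 ≈ 0.400000 > 0.04045 → ((0.400000+0.055)/1.055)^2.4 ≈ 0.132868
  B: 44/255 ≈ 0.172549 > 0.04045 → ((0.172549+0.055)/1.055)^2.4 ≈ 0.025187
R_lin = 0.034340, G_lin = 0.132868, B_lin = 0.025187
L = 0.2126×R + 0.7152×G + 0.0722×B
L = 0.2126×0.034340 + 0.7152×0.132868 + 0.0722×0.025187
L ≈ 0.104147


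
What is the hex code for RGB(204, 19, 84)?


R = 204 → CC (hex)
G = 19 → 13 (hex)
B = 84 → 54 (hex)
Hex = #CC1354


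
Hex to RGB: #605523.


60 → 96 (R)
55 → 85 (G)
23 → 35 (B)
= RGB(96, 85, 35)


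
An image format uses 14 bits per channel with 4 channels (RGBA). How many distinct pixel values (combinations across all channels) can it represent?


Total bits = 14 bits/channel × 4 channels = 56 bits
Distinct pixel values = 2^56
= 72,057,594,037,927,936 pixel values


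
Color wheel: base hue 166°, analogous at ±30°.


Base hue: 166°
Left analog: (166 - 30) mod 360 = 136°
Right analog: (166 + 30) mod 360 = 196°
Analogous hues = 136° and 196°


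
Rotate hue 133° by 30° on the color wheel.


New hue = (H + rotation) mod 360
New hue = (133 + 30) mod 360
= 163 mod 360
= 163°


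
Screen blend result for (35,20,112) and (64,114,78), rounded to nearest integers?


Screen: C = 255 - (255-A)×(255-B)/255, rounded to nearest integer
R: 255 - (255-35)×(255-64)/255 = 255 - 42020/255 ≈ 255 - 164.784 = 90.216 → 90
G: 255 - (255-20)×(255-114)/255 = 255 - 33135/255 ≈ 255 - 129.941 = 125.059 → 125
B: 255 - (255-112)×(255-78)/255 = 255 - 25311/255 ≈ 255 - 99.259 = 155.741 → 156
= RGB(90, 125, 156)


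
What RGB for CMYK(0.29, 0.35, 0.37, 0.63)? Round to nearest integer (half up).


R = 255 × (1-C) × (1-K) = 255 × 0.71 × 0.37 = 66.9885 → 67
G = 255 × (1-M) × (1-K) = 255 × 0.65 × 0.37 = 61.3275 → 61
B = 255 × (1-Y) × (1-K) = 255 × 0.63 × 0.37 = 59.4405 → 59
= RGB(67, 61, 59)


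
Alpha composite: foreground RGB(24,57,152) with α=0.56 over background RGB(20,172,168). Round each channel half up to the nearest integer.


C = α×F + (1-α)×B, with 1-α = 0.44
R: 0.56×24 + 0.44×20 = 13.44 + 8.80 = 22.24 → 22
G: 0.56×57 + 0.44×172 = 31.92 + 75.68 = 107.60 → 108
B: 0.56×152 + 0.44×168 = 85.12 + 73.92 = 159.04 → 159
= RGB(22, 108, 159)


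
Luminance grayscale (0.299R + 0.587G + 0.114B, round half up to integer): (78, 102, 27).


Gray = 0.299×R + 0.587×G + 0.114×B
Gray = 0.299×78 + 0.587×102 + 0.114×27
Gray = 23.322 + 59.874 + 3.078
Gray = 86.274 → round half up → 86
Gray = 86


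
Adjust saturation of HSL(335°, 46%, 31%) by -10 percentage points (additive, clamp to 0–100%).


Original S = 46%
Adjustment = -10 percentage points
New S = 46 + (-10) = 36
Clamp to [0, 100] → 36
= HSL(335°, 36%, 31%)


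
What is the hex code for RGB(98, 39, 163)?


R = 98 → 62 (hex)
G = 39 → 27 (hex)
B = 163 → A3 (hex)
Hex = #6227A3


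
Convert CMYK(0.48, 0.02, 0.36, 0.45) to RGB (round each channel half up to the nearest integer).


R = 255 × (1-C) × (1-K) = 255 × 0.52 × 0.55 = 72.93 → 73
G = 255 × (1-M) × (1-K) = 255 × 0.98 × 0.55 = 137.445 → 137
B = 255 × (1-Y) × (1-K) = 255 × 0.64 × 0.55 = 89.76 → 90
= RGB(73, 137, 90)


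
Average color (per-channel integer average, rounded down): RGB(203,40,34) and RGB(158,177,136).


Midpoint: each channel = ⌊(C₁+C₂)/2⌋
R: ⌊(203+158)/2⌋ = 180
G: ⌊(40+177)/2⌋ = 108
B: ⌊(34+136)/2⌋ = 85
= RGB(180, 108, 85)


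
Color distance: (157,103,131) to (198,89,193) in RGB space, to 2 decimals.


d = √[(R₁-R₂)² + (G₁-G₂)² + (B₁-B₂)²]
d = √[(157-198)² + (103-89)² + (131-193)²]
d = √[1681 + 196 + 3844]
d = √5721
d ≈ 75.64


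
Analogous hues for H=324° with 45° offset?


Base hue: 324°
Left analog: (324 - 45) mod 360 = 279°
Right analog: (324 + 45) mod 360 = 9°
Analogous hues = 279° and 9°


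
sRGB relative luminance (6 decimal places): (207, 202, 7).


Linearize each channel (sRGB transfer function): c = v/255; c_lin = c/12.92 if c ≤ 0.04045, else ((c+0.055)/1.055)^2.4
  R: 207/255 ≈ 0.811765 > 0.04045 → ((0.811765+0.055)/1.055)^2.4 ≈ 0.623960
  G: 202/255 ≈ 0.792157 > 0.04045 → ((0.792157+0.055)/1.055)^2.4 ≈ 0.590619
  B: 7/255 ≈ 0.027451 ≤ 0.04045 → 0.027451/12.92 ≈ 0.002125
R_lin = 0.623960, G_lin = 0.590619, B_lin = 0.002125
L = 0.2126×R + 0.7152×G + 0.0722×B
L = 0.2126×0.623960 + 0.7152×0.590619 + 0.0722×0.002125
L ≈ 0.555218


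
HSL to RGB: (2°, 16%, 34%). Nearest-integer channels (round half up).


H=2°, S=0.16, L=0.34
C = (1-|2L-1|)×S = (1-|-0.32|)×0.16 = 0.1088
H' = H/60 = 2/60 ≈ 0.0333; X = C×(1-|H' mod 2 - 1|) ≈ 0.0036
m = L - C/2 = 0.34 - 0.0544 = 0.2856
Sector ⌊H'⌋ = 0 → (R',G',B') = (0.1088, ≈0.0036, 0.0)
RGB = ((R'+m)×255, (G'+m)×255, (B'+m)×255) = (100.572, 73.7528, 72.828)
Round half up → RGB(101, 74, 73)


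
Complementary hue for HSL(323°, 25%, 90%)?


Complement = opposite side of color wheel = hue + 180°
H' = (323 + 180) mod 360 = 143°
S and L unchanged.
= HSL(143°, 25%, 90%)


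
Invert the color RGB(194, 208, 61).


Invert: (255-R, 255-G, 255-B)
R: 255-194 = 61
G: 255-208 = 47
B: 255-61 = 194
= RGB(61, 47, 194)


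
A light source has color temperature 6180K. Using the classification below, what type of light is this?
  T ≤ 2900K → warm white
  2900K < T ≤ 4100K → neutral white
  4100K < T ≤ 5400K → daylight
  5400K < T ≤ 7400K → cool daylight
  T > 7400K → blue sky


Temperature: 6180K
5400K < 6180K ≤ 7400K → cool daylight
Classification: cool daylight


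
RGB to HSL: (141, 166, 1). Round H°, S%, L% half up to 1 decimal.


Normalize: R'=141/255≈0.5529, G'=166/255≈0.6510, B'=1/255≈0.0039
Max=166/255, Min=1/255, Δ=Max-Min=165/255
L = (Max+Min)/2 = (166+1)/510 = 167/510 = 0.32745… → L = 32.7%
L ≤ 0.5 → S = Δ/(Max+Min) = 165/(166+1) = 165/167 = 0.98802… → S = 98.8%
(the 1/255 factors cancel in S and H, so raw channel differences can be used)
Max is G' → H = 60 × ((B-R)/Δ + 2) = 60 × ((1-141)/165 + 2)
  -140/165 + 2 = -0.8484… + 2 = 1.1515…
  H = 60 × 1.1515… = 69.090…° → H = 69.1°
= HSL(69.1°, 98.8%, 32.7%)


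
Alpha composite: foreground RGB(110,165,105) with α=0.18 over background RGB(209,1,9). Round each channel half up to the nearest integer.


C = α×F + (1-α)×B, with 1-α = 0.82
R: 0.18×110 + 0.82×209 = 19.80 + 171.38 = 191.18 → 191
G: 0.18×165 + 0.82×1 = 29.70 + 0.82 = 30.52 → 31
B: 0.18×105 + 0.82×9 = 18.90 + 7.38 = 26.28 → 26
= RGB(191, 31, 26)


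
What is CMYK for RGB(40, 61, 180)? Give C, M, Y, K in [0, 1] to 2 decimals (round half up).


R'=40/255≈0.1569, G'=61/255≈0.2392, B'=180/255≈0.7059
K = 1 - max(R',G',B') = 1 - 180/255 = 75/255 = 0.29411… → 0.29
(1-R'-K)/(1-K) simplifies to (max-R)/max with max = 180:
C = (180-40)/180 = 140/180 = 0.77777… → 0.78
M = (180-61)/180 = 119/180 = 0.66111… → 0.66
Y = (180-180)/180 = 0/180 = 0 → 0.00
= CMYK(0.78, 0.66, 0.00, 0.29)


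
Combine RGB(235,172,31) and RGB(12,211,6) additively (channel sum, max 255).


Additive: each channel = min(255, C₁+C₂)
R: 235+12 = 247 → 247
G: 172+211 = 383 → 255
B: 31+6 = 37 → 37
= RGB(247, 255, 37)


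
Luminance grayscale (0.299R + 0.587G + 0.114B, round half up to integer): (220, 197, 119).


Gray = 0.299×R + 0.587×G + 0.114×B
Gray = 0.299×220 + 0.587×197 + 0.114×119
Gray = 65.780 + 115.639 + 13.566
Gray = 194.985 → round half up → 195
Gray = 195


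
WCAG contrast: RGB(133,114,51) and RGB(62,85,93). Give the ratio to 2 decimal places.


Linearize each sRGB channel c=v/255: c/12.92 if c ≤ 0.04045 else ((c+0.055)/1.055)^2.4
L = 0.2126×R_lin + 0.7152×G_lin + 0.0722×B_lin
Color 1 (133,114,51):
  R=133: 133/255≈0.5216 > 0.04045 → ((0.5216+0.055)/1.055)^2.4 ≈ 0.23455
  G=114: 114/255≈0.4471 > 0.04045 → ((0.4471+0.055)/1.055)^2.4 ≈ 0.16827
  B=51: 51/255≈0.2000 > 0.04045 → ((0.2000+0.055)/1.055)^2.4 ≈ 0.03310
  L1 = 0.2126×0.23455 + 0.7152×0.16827 + 0.0722×0.03310 ≈ 0.17260
Color 2 (62,85,93):
  R=62: 62/255≈0.2431 > 0.04045 → ((0.2431+0.055)/1.055)^2.4 ≈ 0.04817
  G=85: 85/255≈0.3333 > 0.04045 → ((0.3333+0.055)/1.055)^2.4 ≈ 0.09084
  B=93: 93/255≈0.3647 > 0.04045 → ((0.3647+0.055)/1.055)^2.4 ≈ 0.10946
  L2 = 0.2126×0.04817 + 0.7152×0.09084 + 0.0722×0.10946 ≈ 0.08311
Lighter = 0.17260, Darker = 0.08311
Ratio = (L_lighter + 0.05) / (L_darker + 0.05)
Ratio = (0.17260 + 0.05) / (0.08311 + 0.05) = 0.22260 / 0.13311 ≈ 1.6723
Ratio ≈ 1.67:1


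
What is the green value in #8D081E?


Color: #8D081E
R = 8D = 141
G = 08 = 8
B = 1E = 30
Green = 8


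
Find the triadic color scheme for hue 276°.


Triadic: equally spaced at 120° intervals
H1 = 276°
H2 = (276 + 120) mod 360 = 36°
H3 = (276 + 240) mod 360 = 156°
Triadic = 276°, 36°, 156°


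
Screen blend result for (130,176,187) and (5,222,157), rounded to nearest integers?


Screen: C = 255 - (255-A)×(255-B)/255, rounded to nearest integer
R: 255 - (255-130)×(255-5)/255 = 255 - 31250/255 ≈ 255 - 122.549 = 132.451 → 132
G: 255 - (255-176)×(255-222)/255 = 255 - 2607/255 ≈ 255 - 10.224 = 244.776 → 245
B: 255 - (255-187)×(255-157)/255 = 255 - 6664/255 ≈ 255 - 26.133 = 228.867 → 229
= RGB(132, 245, 229)


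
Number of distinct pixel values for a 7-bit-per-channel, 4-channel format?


Total bits = 7 bits/channel × 4 channels = 28 bits
Distinct pixel values = 2^28
= 268,435,456 pixel values


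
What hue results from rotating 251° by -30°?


New hue = (H + rotation) mod 360
New hue = (251 -30) mod 360
= 221 mod 360
= 221°


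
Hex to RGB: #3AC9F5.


3A → 58 (R)
C9 → 201 (G)
F5 → 245 (B)
= RGB(58, 201, 245)


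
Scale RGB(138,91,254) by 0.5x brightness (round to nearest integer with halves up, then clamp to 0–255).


Multiply each channel by 0.5, round half up, clamp to [0, 255]
R: 138×0.5 = 69
G: 91×0.5 = 45.5 → round → 46
B: 254×0.5 = 127
= RGB(69, 46, 127)


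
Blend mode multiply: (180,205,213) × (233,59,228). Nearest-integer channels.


Multiply: C = A×B/255, rounded to nearest integer
R: 180×233/255 = 41940/255 ≈ 164.471 → 164
G: 205×59/255 = 12095/255 ≈ 47.431 → 47
B: 213×228/255 = 48564/255 ≈ 190.447 → 190
= RGB(164, 47, 190)


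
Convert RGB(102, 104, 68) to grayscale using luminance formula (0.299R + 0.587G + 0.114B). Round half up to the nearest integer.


Gray = 0.299×R + 0.587×G + 0.114×B
Gray = 0.299×102 + 0.587×104 + 0.114×68
Gray = 30.498 + 61.048 + 7.752
Gray = 99.298 → round half up → 99
Gray = 99


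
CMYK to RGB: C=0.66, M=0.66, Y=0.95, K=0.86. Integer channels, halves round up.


R = 255 × (1-C) × (1-K) = 255 × 0.34 × 0.14 = 12.138 → 12
G = 255 × (1-M) × (1-K) = 255 × 0.34 × 0.14 = 12.138 → 12
B = 255 × (1-Y) × (1-K) = 255 × 0.05 × 0.14 = 1.785 → 2
= RGB(12, 12, 2)


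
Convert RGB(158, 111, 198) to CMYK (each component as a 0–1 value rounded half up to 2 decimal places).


R'=158/255≈0.6196, G'=111/255≈0.4353, B'=198/255≈0.7765
K = 1 - max(R',G',B') = 1 - 198/255 = 57/255 = 0.22352… → 0.22
(1-R'-K)/(1-K) simplifies to (max-R)/max with max = 198:
C = (198-158)/198 = 40/198 = 0.20202… → 0.20
M = (198-111)/198 = 87/198 = 0.43939… → 0.44
Y = (198-198)/198 = 0/198 = 0 → 0.00
= CMYK(0.20, 0.44, 0.00, 0.22)


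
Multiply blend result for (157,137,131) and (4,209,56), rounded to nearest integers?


Multiply: C = A×B/255, rounded to nearest integer
R: 157×4/255 = 628/255 ≈ 2.463 → 2
G: 137×209/255 = 28633/255 ≈ 112.286 → 112
B: 131×56/255 = 7336/255 ≈ 28.769 → 29
= RGB(2, 112, 29)


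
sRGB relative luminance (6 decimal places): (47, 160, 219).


Linearize each channel (sRGB transfer function): c = v/255; c_lin = c/12.92 if c ≤ 0.04045, else ((c+0.055)/1.055)^2.4
  R: 47/255 ≈ 0.184314 > 0.04045 → ((0.184314+0.055)/1.055)^2.4 ≈ 0.028426
  G: 160/255 ≈ 0.627451 > 0.04045 → ((0.627451+0.055)/1.055)^2.4 ≈ 0.351533
  B: 219/255 ≈ 0.858824 > 0.04045 → ((0.858824+0.055)/1.055)^2.4 ≈ 0.708376
R_lin = 0.028426, G_lin = 0.351533, B_lin = 0.708376
L = 0.2126×R + 0.7152×G + 0.0722×B
L = 0.2126×0.028426 + 0.7152×0.351533 + 0.0722×0.708376
L ≈ 0.308604


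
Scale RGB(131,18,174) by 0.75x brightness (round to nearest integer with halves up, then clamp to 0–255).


Multiply each channel by 0.75, round half up, clamp to [0, 255]
R: 131×0.75 = 98.25 → round → 98
G: 18×0.75 = 13.5 → round → 14
B: 174×0.75 = 130.5 → round → 131
= RGB(98, 14, 131)


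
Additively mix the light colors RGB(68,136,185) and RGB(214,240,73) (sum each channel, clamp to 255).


Additive: each channel = min(255, C₁+C₂)
R: 68+214 = 282 → 255
G: 136+240 = 376 → 255
B: 185+73 = 258 → 255
= RGB(255, 255, 255)


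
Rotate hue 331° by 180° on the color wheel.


New hue = (H + rotation) mod 360
New hue = (331 + 180) mod 360
= 511 mod 360
= 151°


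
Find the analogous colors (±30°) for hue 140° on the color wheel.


Base hue: 140°
Left analog: (140 - 30) mod 360 = 110°
Right analog: (140 + 30) mod 360 = 170°
Analogous hues = 110° and 170°


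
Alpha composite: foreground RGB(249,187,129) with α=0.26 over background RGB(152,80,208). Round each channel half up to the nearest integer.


C = α×F + (1-α)×B, with 1-α = 0.74
R: 0.26×249 + 0.74×152 = 64.74 + 112.48 = 177.22 → 177
G: 0.26×187 + 0.74×80 = 48.62 + 59.20 = 107.82 → 108
B: 0.26×129 + 0.74×208 = 33.54 + 153.92 = 187.46 → 187
= RGB(177, 108, 187)


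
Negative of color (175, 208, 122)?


Invert: (255-R, 255-G, 255-B)
R: 255-175 = 80
G: 255-208 = 47
B: 255-122 = 133
= RGB(80, 47, 133)


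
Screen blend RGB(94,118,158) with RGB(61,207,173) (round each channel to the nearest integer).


Screen: C = 255 - (255-A)×(255-B)/255, rounded to nearest integer
R: 255 - (255-94)×(255-61)/255 = 255 - 31234/255 ≈ 255 - 122.486 = 132.514 → 133
G: 255 - (255-118)×(255-207)/255 = 255 - 6576/255 ≈ 255 - 25.788 = 229.212 → 229
B: 255 - (255-158)×(255-173)/255 = 255 - 7954/255 ≈ 255 - 31.192 = 223.808 → 224
= RGB(133, 229, 224)


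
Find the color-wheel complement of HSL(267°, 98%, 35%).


Complement = opposite side of color wheel = hue + 180°
H' = (267 + 180) mod 360 = 87°
S and L unchanged.
= HSL(87°, 98%, 35%)


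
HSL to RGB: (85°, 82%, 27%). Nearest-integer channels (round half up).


H=85°, S=0.82, L=0.27
C = (1-|2L-1|)×S = (1-|-0.46|)×0.82 = 0.4428
H' = H/60 = 85/60 ≈ 1.4167; X = C×(1-|H' mod 2 - 1|) = 0.2583
m = L - C/2 = 0.27 - 0.2214 = 0.0486
Sector ⌊H'⌋ = 1 → (R',G',B') = (0.2583, 0.4428, 0.0)
RGB = ((R'+m)×255, (G'+m)×255, (B'+m)×255) = (78.2595, 125.307, 12.393)
Round half up → RGB(78, 125, 12)


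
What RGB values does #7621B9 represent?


76 → 118 (R)
21 → 33 (G)
B9 → 185 (B)
= RGB(118, 33, 185)


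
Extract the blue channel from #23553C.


Color: #23553C
R = 23 = 35
G = 55 = 85
B = 3C = 60
Blue = 60


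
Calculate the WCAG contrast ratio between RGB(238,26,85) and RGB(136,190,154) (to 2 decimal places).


Linearize each sRGB channel c=v/255: c/12.92 if c ≤ 0.04045 else ((c+0.055)/1.055)^2.4
L = 0.2126×R_lin + 0.7152×G_lin + 0.0722×B_lin
Color 1 (238,26,85):
  R=238: 238/255≈0.9333 > 0.04045 → ((0.9333+0.055)/1.055)^2.4 ≈ 0.85499
  G=26: 26/255≈0.1020 > 0.04045 → ((0.1020+0.055)/1.055)^2.4 ≈ 0.01033
  B=85: 85/255≈0.3333 > 0.04045 → ((0.3333+0.055)/1.055)^2.4 ≈ 0.09084
  L1 = 0.2126×0.85499 + 0.7152×0.01033 + 0.0722×0.09084 ≈ 0.19572
Color 2 (136,190,154):
  R=136: 136/255≈0.5333 > 0.04045 → ((0.5333+0.055)/1.055)^2.4 ≈ 0.24620
  G=190: 190/255≈0.7451 > 0.04045 → ((0.7451+0.055)/1.055)^2.4 ≈ 0.51492
  B=154: 154/255≈0.6039 > 0.04045 → ((0.6039+0.055)/1.055)^2.4 ≈ 0.32314
  L2 = 0.2126×0.24620 + 0.7152×0.51492 + 0.0722×0.32314 ≈ 0.44394
Lighter = 0.44394, Darker = 0.19572
Ratio = (L_lighter + 0.05) / (L_darker + 0.05)
Ratio = (0.44394 + 0.05) / (0.19572 + 0.05) = 0.49394 / 0.24572 ≈ 2.0102
Ratio ≈ 2.01:1


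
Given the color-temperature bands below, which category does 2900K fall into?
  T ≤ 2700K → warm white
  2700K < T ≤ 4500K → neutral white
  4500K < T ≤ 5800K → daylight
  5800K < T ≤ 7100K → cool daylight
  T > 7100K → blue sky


Temperature: 2900K
2700K < 2900K ≤ 4500K → neutral white
Classification: neutral white


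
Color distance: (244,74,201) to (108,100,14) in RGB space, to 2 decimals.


d = √[(R₁-R₂)² + (G₁-G₂)² + (B₁-B₂)²]
d = √[(244-108)² + (74-100)² + (201-14)²]
d = √[18496 + 676 + 34969]
d = √54141
d ≈ 232.68


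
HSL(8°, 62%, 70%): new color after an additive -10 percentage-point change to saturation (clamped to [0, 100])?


Original S = 62%
Adjustment = -10 percentage points
New S = 62 + (-10) = 52
Clamp to [0, 100] → 52
= HSL(8°, 52%, 70%)


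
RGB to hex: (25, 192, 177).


R = 25 → 19 (hex)
G = 192 → C0 (hex)
B = 177 → B1 (hex)
Hex = #19C0B1


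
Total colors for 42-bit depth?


Colors = 2^bits = 2^42
= 4,398,046,511,104 colors


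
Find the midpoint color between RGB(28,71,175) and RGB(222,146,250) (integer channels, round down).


Midpoint: each channel = ⌊(C₁+C₂)/2⌋
R: ⌊(28+222)/2⌋ = 125
G: ⌊(71+146)/2⌋ = 108
B: ⌊(175+250)/2⌋ = 212
= RGB(125, 108, 212)


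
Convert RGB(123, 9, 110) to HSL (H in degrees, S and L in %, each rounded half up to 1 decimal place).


Normalize: R'=123/255≈0.4824, G'=9/255≈0.0353, B'=110/255≈0.4314
Max=123/255, Min=9/255, Δ=Max-Min=114/255
L = (Max+Min)/2 = (123+9)/510 = 132/510 = 0.25882… → L = 25.9%
L ≤ 0.5 → S = Δ/(Max+Min) = 114/(123+9) = 114/132 = 0.86363… → S = 86.4%
(the 1/255 factors cancel in S and H, so raw channel differences can be used)
Max is R' → H = 60 × (((G-B)/Δ) mod 6) = 60 × (((9-110)/114) mod 6)
  (-101)/114 = -0.8859…; negative, so add 6 → 5.1140…
  H = 60 × 5.1140… = 306.842…° → H = 306.8°
= HSL(306.8°, 86.4%, 25.9%)


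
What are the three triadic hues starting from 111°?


Triadic: equally spaced at 120° intervals
H1 = 111°
H2 = (111 + 120) mod 360 = 231°
H3 = (111 + 240) mod 360 = 351°
Triadic = 111°, 231°, 351°


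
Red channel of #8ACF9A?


Color: #8ACF9A
R = 8A = 138
G = CF = 207
B = 9A = 154
Red = 138


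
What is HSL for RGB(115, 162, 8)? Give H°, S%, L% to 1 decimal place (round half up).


Normalize: R'=115/255≈0.4510, G'=162/255≈0.6353, B'=8/255≈0.0314
Max=162/255, Min=8/255, Δ=Max-Min=154/255
L = (Max+Min)/2 = (162+8)/510 = 170/510 = 0.33333… → L = 33.3%
L ≤ 0.5 → S = Δ/(Max+Min) = 154/(162+8) = 154/170 = 0.90588… → S = 90.6%
(the 1/255 factors cancel in S and H, so raw channel differences can be used)
Max is G' → H = 60 × ((B-R)/Δ + 2) = 60 × ((8-115)/154 + 2)
  -107/154 + 2 = -0.6948… + 2 = 1.3051…
  H = 60 × 1.3051… = 78.311…° → H = 78.3°
= HSL(78.3°, 90.6%, 33.3%)
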